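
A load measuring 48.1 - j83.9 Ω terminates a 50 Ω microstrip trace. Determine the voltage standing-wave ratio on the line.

Γ = (Z_L − Z_0)/(Z_L + Z_0) = (-1.9 − j83.9)/(98.1 − j83.9)
|Γ| = 83.9/129 = 0.65
VSWR = (1 + |Γ|)/(1 − |Γ|) = 1.65/0.35

VSWR ≈ 4.72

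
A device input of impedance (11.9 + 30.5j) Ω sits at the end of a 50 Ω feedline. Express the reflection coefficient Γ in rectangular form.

Γ ≈ -0.3 + j0.641

Γ = (Z_L − Z_0)/(Z_L + Z_0) = (-38.1 + j30.5)/(61.9 + j30.5)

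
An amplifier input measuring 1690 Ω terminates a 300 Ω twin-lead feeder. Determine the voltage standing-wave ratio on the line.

Γ = (1690 − 300)/(1690 + 300) = 0.698
VSWR = (1 + 0.698)/(1 − 0.698)

VSWR ≈ 5.63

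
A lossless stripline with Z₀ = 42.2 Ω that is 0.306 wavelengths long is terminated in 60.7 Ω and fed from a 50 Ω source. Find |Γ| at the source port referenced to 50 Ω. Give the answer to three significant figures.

βl = 2π × 0.306 = 110°
tan(βl) = -2.72
Z_in = Z_0·(Z_L + jZ_0·tanβl)/(Z_0 + jZ_L·tanβl) = 31.3 + j7.52 Ω
Γ_s = (Z_in − Z_s)/(Z_in + Z_s) = (-18.7 + j7.52)/(81.3 + j7.52), |Γ_s| = 0.247

|Γ| ≈ 0.247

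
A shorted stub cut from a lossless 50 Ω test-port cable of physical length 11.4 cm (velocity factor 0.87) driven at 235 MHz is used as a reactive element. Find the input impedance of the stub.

λ = v/f = 0.87·c / 235 MHz = 1.11 m
βl = 2π·l/λ = 2π × 0.103 = 37°
tan(βl) = 0.752
For a shorted stub, Z_in = jZ_0·tan(βl)

Z_in ≈ +j37.6 Ω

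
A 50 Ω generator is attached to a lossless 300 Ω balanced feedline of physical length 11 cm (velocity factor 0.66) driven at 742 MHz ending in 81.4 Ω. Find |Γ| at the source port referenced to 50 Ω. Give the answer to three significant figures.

λ = v/f = 0.66·c / 742 MHz = 0.267 m
βl = 2π·l/λ = 2π × 0.412 = 148°
tan(βl) = -0.615
Z_in = Z_0·(Z_L + jZ_0·tanβl)/(Z_0 + jZ_L·tanβl) = 109 − j166 Ω
Γ_s = (Z_in − Z_s)/(Z_in + Z_s) = (59.2 − j166)/(159 − j166), |Γ_s| = 0.767

|Γ| ≈ 0.767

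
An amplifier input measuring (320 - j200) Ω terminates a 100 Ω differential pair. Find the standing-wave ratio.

Γ = (Z_L − Z_0)/(Z_L + Z_0) = (220 − j200)/(420 − j200)
|Γ| = 297/465 = 0.639
VSWR = (1 + |Γ|)/(1 − |Γ|) = 1.64/0.361

VSWR ≈ 4.54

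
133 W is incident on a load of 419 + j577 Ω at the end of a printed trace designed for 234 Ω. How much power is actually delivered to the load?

P_delivered ≈ 68.7 W

|Γ| = |(185 + j577)/(653 + j577)| = 0.695
|Γ|² = 0.484
P_refl = |Γ|²·P_inc = 64.3 W, P_del = (1 − |Γ|²)·P_inc = 68.7 W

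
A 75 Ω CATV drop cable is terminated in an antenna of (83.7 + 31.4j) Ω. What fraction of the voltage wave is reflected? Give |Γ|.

Γ = (Z_L − Z_0)/(Z_L + Z_0) = (8.7 + j31.4)/(158.7 + j31.4)
|Γ| = 32.6/162

|Γ| ≈ 0.201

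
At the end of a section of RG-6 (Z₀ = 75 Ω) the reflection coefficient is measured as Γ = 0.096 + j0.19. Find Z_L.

Z_L ≈ 83.9 + j33.4 Ω

Z_L = Z_0·(1 + Γ)/(1 − Γ) = 75·(1.1 + j0.19)/(0.904 − j0.19)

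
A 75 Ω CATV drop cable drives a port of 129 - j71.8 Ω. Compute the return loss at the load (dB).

RL ≈ 7.63 dB

Γ = (54 − j71.8)/(204 − j71.8), |Γ| = 0.415
RL = −20·log₁₀|Γ| = −20·log₁₀(0.415)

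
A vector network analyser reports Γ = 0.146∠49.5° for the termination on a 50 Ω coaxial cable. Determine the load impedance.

Z_L ≈ 58.8 + j13.3 Ω

Z_L = Z_0·(1 + Γ)/(1 − Γ) = 50·(1.09 + j0.111)/(0.905 − j0.111)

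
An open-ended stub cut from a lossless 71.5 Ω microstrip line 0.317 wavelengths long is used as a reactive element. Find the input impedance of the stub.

Z_in ≈ +j32 Ω

βl = 2π × 0.317 = 114°
tan(βl) = -2.23
For an open-ended stub, Z_in = −jZ_0·cot(βl) = −jZ_0/tan(βl)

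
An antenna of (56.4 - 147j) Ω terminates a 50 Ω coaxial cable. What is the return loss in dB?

Γ = (6.4 − j147)/(106.4 − j147), |Γ| = 0.811
RL = −20·log₁₀|Γ| = −20·log₁₀(0.811)

RL ≈ 1.82 dB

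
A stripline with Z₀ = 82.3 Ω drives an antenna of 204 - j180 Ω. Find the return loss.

Γ = (121.7 − j180)/(286.3 − j180), |Γ| = 0.642
RL = −20·log₁₀|Γ| = −20·log₁₀(0.642)

RL ≈ 3.84 dB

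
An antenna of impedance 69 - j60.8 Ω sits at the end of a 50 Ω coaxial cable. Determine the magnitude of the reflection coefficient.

|Γ| ≈ 0.477

Γ = (Z_L − Z_0)/(Z_L + Z_0) = (19 − j60.8)/(119 − j60.8)
|Γ| = 63.7/134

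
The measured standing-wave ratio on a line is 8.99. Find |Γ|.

|Γ| ≈ 0.8

|Γ| = (S − 1)/(S + 1) = (8.99 − 1)/(8.99 + 1) = 7.99/9.99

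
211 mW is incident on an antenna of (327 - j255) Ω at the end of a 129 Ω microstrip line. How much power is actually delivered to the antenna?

P_delivered ≈ 130 mW

|Γ| = |(198 − j255)/(456 − j255)| = 0.618
|Γ|² = 0.382
P_refl = |Γ|²·P_inc = 80.6 mW, P_del = (1 − |Γ|²)·P_inc = 130 mW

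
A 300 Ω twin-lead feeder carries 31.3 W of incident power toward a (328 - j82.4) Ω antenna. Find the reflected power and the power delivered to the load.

|Γ| = |(28 − j82.4)/(628 − j82.4)| = 0.137
|Γ|² = 0.0189
P_refl = |Γ|²·P_inc = 0.591 W, P_del = (1 − |Γ|²)·P_inc = 30.7 W

P_reflected ≈ 0.591 W; P_delivered ≈ 30.7 W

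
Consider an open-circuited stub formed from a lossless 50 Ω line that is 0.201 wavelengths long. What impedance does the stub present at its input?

Z_in ≈ −j15.9 Ω

βl = 2π × 0.201 = 72.4°
tan(βl) = 3.14
For an open-circuited stub, Z_in = −jZ_0·cot(βl) = −jZ_0/tan(βl)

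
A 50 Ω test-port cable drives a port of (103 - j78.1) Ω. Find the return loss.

Γ = (53 − j78.1)/(153 − j78.1), |Γ| = 0.549
RL = −20·log₁₀|Γ| = −20·log₁₀(0.549)

RL ≈ 5.2 dB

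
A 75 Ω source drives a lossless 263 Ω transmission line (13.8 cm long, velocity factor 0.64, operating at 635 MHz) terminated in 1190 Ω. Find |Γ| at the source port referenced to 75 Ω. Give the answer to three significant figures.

|Γ| ≈ 0.874

λ = v/f = 0.64·c / 635 MHz = 0.302 m
βl = 2π·l/λ = 2π × 0.456 = 164°
tan(βl) = -0.281
Z_in = Z_0·(Z_L + jZ_0·tanβl)/(Z_0 + jZ_L·tanβl) = 491 + j550 Ω
Γ_s = (Z_in − Z_s)/(Z_in + Z_s) = (416 + j550)/(566 + j550), |Γ_s| = 0.874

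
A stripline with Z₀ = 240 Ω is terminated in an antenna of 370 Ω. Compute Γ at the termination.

Γ = (Z_L − Z_0)/(Z_L + Z_0) = (370 − 240)/(370 + 240) = 130/610

Γ = 0.213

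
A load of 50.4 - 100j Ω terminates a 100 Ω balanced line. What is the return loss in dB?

RL ≈ 4.18 dB

Γ = (-49.6 − j100)/(150.4 − j100), |Γ| = 0.618
RL = −20·log₁₀|Γ| = −20·log₁₀(0.618)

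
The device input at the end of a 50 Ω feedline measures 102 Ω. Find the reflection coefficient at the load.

Γ = 0.342

Γ = (Z_L − Z_0)/(Z_L + Z_0) = (102 − 50)/(102 + 50) = 52/152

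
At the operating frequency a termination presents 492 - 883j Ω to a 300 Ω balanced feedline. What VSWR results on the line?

Γ = (Z_L − Z_0)/(Z_L + Z_0) = (192 − j883)/(792 − j883)
|Γ| = 904/1190 = 0.762
VSWR = (1 + |Γ|)/(1 − |Γ|) = 1.76/0.238

VSWR ≈ 7.4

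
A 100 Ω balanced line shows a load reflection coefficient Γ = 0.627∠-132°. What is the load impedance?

Z_L = Z_0·(1 + Γ)/(1 − Γ) = 100·(0.58 − j0.466)/(1.42 + j0.466)

Z_L ≈ 27.2 − j41.7 Ω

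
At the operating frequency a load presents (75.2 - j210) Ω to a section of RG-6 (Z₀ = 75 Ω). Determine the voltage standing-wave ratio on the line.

Γ = (Z_L − Z_0)/(Z_L + Z_0) = (0.2 − j210)/(150.2 − j210)
|Γ| = 210/258 = 0.813
VSWR = (1 + |Γ|)/(1 − |Γ|) = 1.81/0.187

VSWR ≈ 9.72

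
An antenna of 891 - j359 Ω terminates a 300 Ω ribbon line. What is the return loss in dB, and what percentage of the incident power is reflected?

Γ = (591 − j359)/(1191 − j359), |Γ| = 0.556
RL = −20·log₁₀(0.556) = 5.1 dB
P_refl/P_inc = |Γ|² = 0.309

RL ≈ 5.1 dB; 30.9% of incident power reflected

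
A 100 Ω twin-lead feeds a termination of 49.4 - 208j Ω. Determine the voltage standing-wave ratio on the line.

VSWR ≈ 11.2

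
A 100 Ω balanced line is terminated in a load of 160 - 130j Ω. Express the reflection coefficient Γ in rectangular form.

Γ ≈ 0.385 − j0.308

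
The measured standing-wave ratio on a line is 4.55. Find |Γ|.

|Γ| ≈ 0.64

|Γ| = (S − 1)/(S + 1) = (4.55 − 1)/(4.55 + 1) = 3.55/5.55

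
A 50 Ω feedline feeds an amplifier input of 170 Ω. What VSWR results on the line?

VSWR ≈ 3.4

Γ = (170 − 50)/(170 + 50) = 0.545
VSWR = (1 + 0.545)/(1 − 0.545)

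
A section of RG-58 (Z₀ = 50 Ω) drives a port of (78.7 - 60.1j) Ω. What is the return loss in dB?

RL ≈ 6.58 dB

Γ = (28.7 − j60.1)/(128.7 − j60.1), |Γ| = 0.469
RL = −20·log₁₀|Γ| = −20·log₁₀(0.469)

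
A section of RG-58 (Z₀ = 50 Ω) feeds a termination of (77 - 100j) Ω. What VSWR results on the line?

VSWR ≈ 4.57

Γ = (Z_L − Z_0)/(Z_L + Z_0) = (27 − j100)/(127 − j100)
|Γ| = 104/162 = 0.641
VSWR = (1 + |Γ|)/(1 − |Γ|) = 1.64/0.359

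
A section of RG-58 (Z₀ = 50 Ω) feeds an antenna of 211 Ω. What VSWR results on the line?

For a purely resistive load, VSWR = R_L/Z_0 or Z_0/R_L (whichever > 1) = 211/50

VSWR ≈ 4.22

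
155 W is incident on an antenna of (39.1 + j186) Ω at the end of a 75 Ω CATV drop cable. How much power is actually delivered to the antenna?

|Γ| = |(-35.9 + j186)/(114.1 + j186)| = 0.868
|Γ|² = 0.754
P_refl = |Γ|²·P_inc = 117 W, P_del = (1 − |Γ|²)·P_inc = 38.2 W

P_delivered ≈ 38.2 W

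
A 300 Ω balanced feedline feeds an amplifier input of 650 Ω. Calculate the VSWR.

VSWR ≈ 2.17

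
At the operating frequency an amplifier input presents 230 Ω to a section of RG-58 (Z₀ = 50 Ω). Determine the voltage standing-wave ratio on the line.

VSWR ≈ 4.6

Γ = (230 − 50)/(230 + 50) = 0.643
VSWR = (1 + 0.643)/(1 − 0.643)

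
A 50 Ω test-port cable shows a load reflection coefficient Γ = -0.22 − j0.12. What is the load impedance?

Z_L ≈ 31.2 − j7.99 Ω

Z_L = Z_0·(1 + Γ)/(1 − Γ) = 50·(0.78 − j0.12)/(1.22 + j0.12)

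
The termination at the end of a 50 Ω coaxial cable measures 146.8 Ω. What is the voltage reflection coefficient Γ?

Γ = 0.492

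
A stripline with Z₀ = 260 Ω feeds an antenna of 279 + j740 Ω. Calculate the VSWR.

Γ = (Z_L − Z_0)/(Z_L + Z_0) = (19 + j740)/(539 + j740)
|Γ| = 740/915 = 0.809
VSWR = (1 + |Γ|)/(1 − |Γ|) = 1.81/0.191

VSWR ≈ 9.45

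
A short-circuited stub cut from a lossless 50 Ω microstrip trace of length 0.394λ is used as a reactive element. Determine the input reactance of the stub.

βl = 2π × 0.394 = 142°
tan(βl) = -0.786
For a short-circuited stub, Z_in = jZ_0·tan(βl)

X_in ≈ -39.3 Ω (capacitive)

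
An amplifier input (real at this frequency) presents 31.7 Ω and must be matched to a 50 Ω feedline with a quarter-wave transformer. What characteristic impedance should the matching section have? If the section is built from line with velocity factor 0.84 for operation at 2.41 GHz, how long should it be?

Z_qwt ≈ 39.8 Ω; length ≈ 2.61 cm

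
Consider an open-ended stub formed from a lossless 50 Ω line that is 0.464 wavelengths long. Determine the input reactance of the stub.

βl = 2π × 0.464 = 167°
tan(βl) = -0.23
For an open-ended stub, Z_in = −jZ_0·cot(βl) = −jZ_0/tan(βl)

X_in ≈ 217 Ω (inductive)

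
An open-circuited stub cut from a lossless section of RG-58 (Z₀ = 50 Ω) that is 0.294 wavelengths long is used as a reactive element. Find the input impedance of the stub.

Z_in ≈ +j14.2 Ω

βl = 2π × 0.294 = 106°
tan(βl) = -3.52
For an open-circuited stub, Z_in = −jZ_0·cot(βl) = −jZ_0/tan(βl)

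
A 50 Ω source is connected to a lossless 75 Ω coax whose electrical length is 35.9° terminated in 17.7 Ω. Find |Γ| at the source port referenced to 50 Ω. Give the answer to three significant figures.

tan(βl) = 0.724
Z_in = Z_0·(Z_L + jZ_0·tanβl)/(Z_0 + jZ_L·tanβl) = 26.2 + j49.8 Ω
Γ_s = (Z_in − Z_s)/(Z_in + Z_s) = (-23.8 + j49.8)/(76.2 + j49.8), |Γ_s| = 0.606

|Γ| ≈ 0.606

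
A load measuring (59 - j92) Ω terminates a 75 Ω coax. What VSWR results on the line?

VSWR ≈ 3.7

Γ = (Z_L − Z_0)/(Z_L + Z_0) = (-16 − j92)/(134 − j92)
|Γ| = 93.4/163 = 0.575
VSWR = (1 + |Γ|)/(1 − |Γ|) = 1.57/0.425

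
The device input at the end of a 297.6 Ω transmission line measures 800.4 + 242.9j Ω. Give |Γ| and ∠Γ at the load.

Γ ≈ 0.497 ∠ 13.3°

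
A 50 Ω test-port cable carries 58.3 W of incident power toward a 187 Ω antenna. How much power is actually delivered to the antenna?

P_delivered ≈ 38.8 W

Γ = (187 − 50)/(187 + 50) = 0.578
|Γ|² = 0.334
P_refl = |Γ|²·P_inc = 19.5 W, P_del = (1 − |Γ|²)·P_inc = 38.8 W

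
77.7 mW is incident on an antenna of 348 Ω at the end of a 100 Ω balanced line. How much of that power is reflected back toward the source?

P_reflected ≈ 23.8 mW

Γ = (348 − 100)/(348 + 100) = 0.554
|Γ|² = 0.306
P_refl = |Γ|²·P_inc = 23.8 mW, P_del = (1 − |Γ|²)·P_inc = 53.9 mW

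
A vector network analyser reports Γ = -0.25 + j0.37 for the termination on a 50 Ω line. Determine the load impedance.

Z_L = Z_0·(1 + Γ)/(1 − Γ) = 50·(0.75 + j0.37)/(1.25 − j0.37)

Z_L ≈ 23.6 + j21.8 Ω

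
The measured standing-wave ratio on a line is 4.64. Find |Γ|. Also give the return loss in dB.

|Γ| = (S − 1)/(S + 1) = (4.64 − 1)/(4.64 + 1) = 3.64/5.64
RL = −20·log₁₀|Γ| = −20·log₁₀(0.645)

|Γ| ≈ 0.645; return loss ≈ 3.8 dB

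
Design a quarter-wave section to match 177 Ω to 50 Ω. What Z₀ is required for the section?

Z_qwt ≈ 94.1 Ω

Z_qwt = √(Z_0·R_L) = √(50 × 177) = √8850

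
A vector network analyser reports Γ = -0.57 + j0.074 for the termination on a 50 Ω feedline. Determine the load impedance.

Z_L = Z_0·(1 + Γ)/(1 − Γ) = 50·(0.43 + j0.074)/(1.57 − j0.074)

Z_L ≈ 13.6 + j3 Ω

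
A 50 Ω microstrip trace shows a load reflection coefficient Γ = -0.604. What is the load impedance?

Z_L ≈ 12.3 Ω

Z_L = Z_0·(1 + Γ)/(1 − Γ) = 50·(0.396)/(1.6)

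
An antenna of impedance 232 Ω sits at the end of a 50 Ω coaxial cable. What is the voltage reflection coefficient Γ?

Γ = 0.645

Γ = (Z_L − Z_0)/(Z_L + Z_0) = (232 − 50)/(232 + 50) = 182/282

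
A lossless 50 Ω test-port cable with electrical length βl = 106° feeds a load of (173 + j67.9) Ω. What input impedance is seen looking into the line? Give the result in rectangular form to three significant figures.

Z_in ≈ 12.8 + j8.27 Ω

tan(βl) = tan(106°) = -3.49
Z_in = Z_0·(Z_L + jZ_0·tanβl)/(Z_0 + jZ_L·tanβl)
     = 50·(173 − j106)/(287 − j603)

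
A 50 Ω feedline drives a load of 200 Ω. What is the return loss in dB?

RL ≈ 4.44 dB

Γ = (200 − 50)/(200 + 50) = 0.6
RL = −20·log₁₀|Γ| = −20·log₁₀(0.6)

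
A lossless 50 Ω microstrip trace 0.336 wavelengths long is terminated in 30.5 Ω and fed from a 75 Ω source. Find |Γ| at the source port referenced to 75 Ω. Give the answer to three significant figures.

|Γ| ≈ 0.236

βl = 2π × 0.336 = 121°
tan(βl) = -1.67
Z_in = Z_0·(Z_L + jZ_0·tanβl)/(Z_0 + jZ_L·tanβl) = 56.7 − j25.7 Ω
Γ_s = (Z_in − Z_s)/(Z_in + Z_s) = (-18.3 − j25.7)/(132 − j25.7), |Γ_s| = 0.236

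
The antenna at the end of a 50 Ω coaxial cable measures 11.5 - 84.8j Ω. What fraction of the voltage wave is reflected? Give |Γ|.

Γ = (Z_L − Z_0)/(Z_L + Z_0) = (-38.5 − j84.8)/(61.5 − j84.8)
|Γ| = 93.1/105

|Γ| ≈ 0.889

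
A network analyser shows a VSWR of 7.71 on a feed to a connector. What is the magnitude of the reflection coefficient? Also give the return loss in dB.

|Γ| ≈ 0.77; return loss ≈ 2.27 dB

|Γ| = (S − 1)/(S + 1) = (7.71 − 1)/(7.71 + 1) = 6.71/8.71
RL = −20·log₁₀|Γ| = −20·log₁₀(0.77)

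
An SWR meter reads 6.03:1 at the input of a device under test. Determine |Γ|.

|Γ| ≈ 0.716

|Γ| = (S − 1)/(S + 1) = (6.03 − 1)/(6.03 + 1) = 5.03/7.03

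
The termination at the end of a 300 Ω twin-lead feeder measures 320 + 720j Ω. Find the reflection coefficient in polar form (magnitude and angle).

Γ ≈ 0.758 ∠ 39.1°

Γ = (Z_L − Z_0)/(Z_L + Z_0) = (20 + j720)/(620 + j720)
|Γ| = 720/950 = 0.758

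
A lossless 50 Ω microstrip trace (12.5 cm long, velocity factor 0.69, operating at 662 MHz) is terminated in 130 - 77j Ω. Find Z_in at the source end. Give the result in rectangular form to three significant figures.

λ = v/f = 0.69·c / 662 MHz = 0.313 m
βl = 2π·l/λ = 2π × 0.4 = 144°
tan(βl) = tan(144°) = -0.729
Z_in = Z_0·(Z_L + jZ_0·tanβl)/(Z_0 + jZ_L·tanβl)
     = 50·(130 − j113)/(-6.12 − j94.8)

Z_in ≈ 55.2 + j72.2 Ω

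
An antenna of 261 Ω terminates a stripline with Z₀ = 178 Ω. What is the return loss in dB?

Γ = (261 − 178)/(261 + 178) = 0.189
RL = −20·log₁₀|Γ| = −20·log₁₀(0.189)

RL ≈ 14.5 dB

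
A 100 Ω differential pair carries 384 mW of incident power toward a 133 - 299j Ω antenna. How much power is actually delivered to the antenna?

P_delivered ≈ 142 mW

|Γ| = |(33 − j299)/(233 − j299)| = 0.794
|Γ|² = 0.63
P_refl = |Γ|²·P_inc = 242 mW, P_del = (1 − |Γ|²)·P_inc = 142 mW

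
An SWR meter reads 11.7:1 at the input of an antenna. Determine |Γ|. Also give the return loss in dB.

|Γ| ≈ 0.843; return loss ≈ 1.49 dB

|Γ| = (S − 1)/(S + 1) = (11.7 − 1)/(11.7 + 1) = 10.7/12.7
RL = −20·log₁₀|Γ| = −20·log₁₀(0.843)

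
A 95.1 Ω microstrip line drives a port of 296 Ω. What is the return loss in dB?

RL ≈ 5.79 dB

Γ = (296 − 95.1)/(296 + 95.1) = 0.514
RL = −20·log₁₀|Γ| = −20·log₁₀(0.514)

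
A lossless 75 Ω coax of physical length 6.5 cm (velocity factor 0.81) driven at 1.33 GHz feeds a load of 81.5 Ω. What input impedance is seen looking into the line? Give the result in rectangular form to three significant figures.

Z_in ≈ 73.3 + j5.92 Ω

λ = v/f = 0.81·c / 1.33 GHz = 0.183 m
βl = 2π·l/λ = 2π × 0.356 = 128°
tan(βl) = tan(128°) = -1.28
Z_in = Z_0·(Z_L + jZ_0·tanβl)/(Z_0 + jZ_L·tanβl)
     = 75·(81.5 − j95.7)/(75 − j104)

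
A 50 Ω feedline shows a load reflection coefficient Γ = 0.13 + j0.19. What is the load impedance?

Z_L ≈ 59.7 + j24 Ω

Z_L = Z_0·(1 + Γ)/(1 − Γ) = 50·(1.13 + j0.19)/(0.87 − j0.19)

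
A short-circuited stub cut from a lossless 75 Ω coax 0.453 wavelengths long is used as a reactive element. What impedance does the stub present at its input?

βl = 2π × 0.453 = 163°
tan(βl) = -0.304
For a short-circuited stub, Z_in = jZ_0·tan(βl)

Z_in ≈ −j22.8 Ω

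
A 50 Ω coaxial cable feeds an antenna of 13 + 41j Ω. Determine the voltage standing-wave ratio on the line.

Γ = (Z_L − Z_0)/(Z_L + Z_0) = (-37 + j41)/(63 + j41)
|Γ| = 55.2/75.2 = 0.735
VSWR = (1 + |Γ|)/(1 − |Γ|) = 1.73/0.265

VSWR ≈ 6.54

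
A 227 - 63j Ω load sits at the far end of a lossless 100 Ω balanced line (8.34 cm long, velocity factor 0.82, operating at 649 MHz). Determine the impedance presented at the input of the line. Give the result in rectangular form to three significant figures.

Z_in ≈ 40.4 − j4.46 Ω

λ = v/f = 0.82·c / 649 MHz = 0.379 m
βl = 2π·l/λ = 2π × 0.22 = 79.2°
tan(βl) = tan(79.2°) = 5.25
Z_in = Z_0·(Z_L + jZ_0·tanβl)/(Z_0 + jZ_L·tanβl)
     = 100·(227 + j462)/(431 + j1190)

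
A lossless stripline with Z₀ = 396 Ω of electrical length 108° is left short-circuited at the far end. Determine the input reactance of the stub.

tan(βl) = -3.08
For a short-circuited stub, Z_in = jZ_0·tan(βl)

X_in ≈ -1220 Ω (capacitive)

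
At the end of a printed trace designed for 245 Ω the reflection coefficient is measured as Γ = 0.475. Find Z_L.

Z_L = Z_0·(1 + Γ)/(1 − Γ) = 245·(1.48)/(0.525)

Z_L ≈ 688 Ω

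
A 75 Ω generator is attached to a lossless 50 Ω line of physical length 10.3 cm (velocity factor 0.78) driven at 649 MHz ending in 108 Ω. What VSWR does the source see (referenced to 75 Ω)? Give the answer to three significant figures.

VSWR ≈ 3.16

λ = v/f = 0.78·c / 649 MHz = 0.361 m
βl = 2π·l/λ = 2π × 0.286 = 103°
tan(βl) = -4.39
Z_in = Z_0·(Z_L + jZ_0·tanβl)/(Z_0 + jZ_L·tanβl) = 24.1 + j8.86 Ω
Γ_s = (Z_in − Z_s)/(Z_in + Z_s) = (-50.9 + j8.86)/(99.1 + j8.86), |Γ_s| = 0.52
VSWR = (1 + |Γ_s|)/(1 − |Γ_s|)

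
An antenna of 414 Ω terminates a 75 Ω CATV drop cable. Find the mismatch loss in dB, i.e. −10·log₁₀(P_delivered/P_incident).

Γ = (414 − 75)/(414 + 75) = 0.693
|Γ|² = 0.481, so P_del/P_inc = 1 − |Γ|² = 0.519
ML = −10·log₁₀(1 − |Γ|²)

mismatch loss ≈ 2.84 dB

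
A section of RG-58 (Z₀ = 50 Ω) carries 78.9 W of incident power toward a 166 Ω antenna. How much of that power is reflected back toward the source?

Γ = (166 − 50)/(166 + 50) = 0.537
|Γ|² = 0.288
P_refl = |Γ|²·P_inc = 22.8 W, P_del = (1 − |Γ|²)·P_inc = 56.1 W

P_reflected ≈ 22.8 W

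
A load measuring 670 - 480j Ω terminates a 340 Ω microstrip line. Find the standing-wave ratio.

VSWR ≈ 3.17

Γ = (Z_L − Z_0)/(Z_L + Z_0) = (330 − j480)/(1010 − j480)
|Γ| = 582/1120 = 0.521
VSWR = (1 + |Γ|)/(1 − |Γ|) = 1.52/0.479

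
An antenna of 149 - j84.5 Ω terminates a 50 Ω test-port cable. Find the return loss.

RL ≈ 4.41 dB

Γ = (99 − j84.5)/(199 − j84.5), |Γ| = 0.602
RL = −20·log₁₀|Γ| = −20·log₁₀(0.602)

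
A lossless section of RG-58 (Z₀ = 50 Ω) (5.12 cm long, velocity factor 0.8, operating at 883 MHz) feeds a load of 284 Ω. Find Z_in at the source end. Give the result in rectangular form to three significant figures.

λ = v/f = 0.8·c / 883 MHz = 0.272 m
βl = 2π·l/λ = 2π × 0.188 = 67.8°
tan(βl) = tan(67.8°) = 2.45
Z_in = Z_0·(Z_L + jZ_0·tanβl)/(Z_0 + jZ_L·tanβl)
     = 50·(284 + j123)/(50 + j696)

Z_in ≈ 10.2 − j19.7 Ω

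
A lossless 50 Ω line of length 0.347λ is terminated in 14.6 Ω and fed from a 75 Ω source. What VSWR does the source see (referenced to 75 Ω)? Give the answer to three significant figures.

βl = 2π × 0.347 = 125°
tan(βl) = -1.43
Z_in = Z_0·(Z_L + jZ_0·tanβl)/(Z_0 + jZ_L·tanβl) = 37.9 − j55.8 Ω
Γ_s = (Z_in − Z_s)/(Z_in + Z_s) = (-37.1 − j55.8)/(113 − j55.8), |Γ_s| = 0.532
VSWR = (1 + |Γ_s|)/(1 − |Γ_s|)

VSWR ≈ 3.27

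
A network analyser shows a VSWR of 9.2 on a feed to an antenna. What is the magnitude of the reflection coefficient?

|Γ| ≈ 0.804

|Γ| = (S − 1)/(S + 1) = (9.2 − 1)/(9.2 + 1) = 8.2/10.2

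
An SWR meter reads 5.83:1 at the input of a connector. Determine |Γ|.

|Γ| = (S − 1)/(S + 1) = (5.83 − 1)/(5.83 + 1) = 4.83/6.83

|Γ| ≈ 0.707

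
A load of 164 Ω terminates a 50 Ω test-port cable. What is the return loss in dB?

RL ≈ 5.47 dB

Γ = (164 − 50)/(164 + 50) = 0.533
RL = −20·log₁₀|Γ| = −20·log₁₀(0.533)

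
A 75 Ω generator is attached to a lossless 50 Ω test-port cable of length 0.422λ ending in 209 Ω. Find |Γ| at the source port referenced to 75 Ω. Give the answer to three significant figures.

βl = 2π × 0.422 = 152°
tan(βl) = -0.534
Z_in = Z_0·(Z_L + jZ_0·tanβl)/(Z_0 + jZ_L·tanβl) = 44.9 + j73.6 Ω
Γ_s = (Z_in − Z_s)/(Z_in + Z_s) = (-30.1 + j73.6)/(120 + j73.6), |Γ_s| = 0.565

|Γ| ≈ 0.565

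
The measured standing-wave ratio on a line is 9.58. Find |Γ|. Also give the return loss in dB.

|Γ| = (S − 1)/(S + 1) = (9.58 − 1)/(9.58 + 1) = 8.58/10.6
RL = −20·log₁₀|Γ| = −20·log₁₀(0.811)

|Γ| ≈ 0.811; return loss ≈ 1.82 dB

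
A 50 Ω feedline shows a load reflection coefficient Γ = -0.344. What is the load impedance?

Z_L ≈ 24.4 Ω

Z_L = Z_0·(1 + Γ)/(1 − Γ) = 50·(0.656)/(1.34)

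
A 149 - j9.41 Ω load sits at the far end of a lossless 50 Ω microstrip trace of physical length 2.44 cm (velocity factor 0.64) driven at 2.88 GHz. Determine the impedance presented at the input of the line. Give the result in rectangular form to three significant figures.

λ = v/f = 0.64·c / 2.88 GHz = 0.0667 m
βl = 2π·l/λ = 2π × 0.366 = 132°
tan(βl) = tan(132°) = -1.12
Z_in = Z_0·(Z_L + jZ_0·tanβl)/(Z_0 + jZ_L·tanβl)
     = 50·(149 − j65.4)/(39.5 − j167)

Z_in ≈ 28.6 + j37.9 Ω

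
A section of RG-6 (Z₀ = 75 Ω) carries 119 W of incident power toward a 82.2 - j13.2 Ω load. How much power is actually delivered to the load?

P_delivered ≈ 118 W

|Γ| = |(7.2 − j13.2)/(157.2 − j13.2)| = 0.0953
|Γ|² = 0.00908
P_refl = |Γ|²·P_inc = 1.08 W, P_del = (1 − |Γ|²)·P_inc = 118 W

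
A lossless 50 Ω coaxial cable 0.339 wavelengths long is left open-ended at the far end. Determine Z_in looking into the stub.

Z_in ≈ +j31.3 Ω

βl = 2π × 0.339 = 122°
tan(βl) = -1.6
For an open-ended stub, Z_in = −jZ_0·cot(βl) = −jZ_0/tan(βl)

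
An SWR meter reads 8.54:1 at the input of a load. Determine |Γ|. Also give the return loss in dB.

|Γ| ≈ 0.79; return loss ≈ 2.04 dB

|Γ| = (S − 1)/(S + 1) = (8.54 − 1)/(8.54 + 1) = 7.54/9.54
RL = −20·log₁₀|Γ| = −20·log₁₀(0.79)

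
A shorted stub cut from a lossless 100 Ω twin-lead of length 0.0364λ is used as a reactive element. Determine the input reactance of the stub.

βl = 2π × 0.0364 = 13.1°
tan(βl) = 0.233
For a shorted stub, Z_in = jZ_0·tan(βl)

X_in ≈ 23.3 Ω (inductive)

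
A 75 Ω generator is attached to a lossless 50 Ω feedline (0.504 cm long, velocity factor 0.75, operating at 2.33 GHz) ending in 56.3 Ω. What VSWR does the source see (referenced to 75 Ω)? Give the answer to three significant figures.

λ = v/f = 0.75·c / 2.33 GHz = 0.0966 m
βl = 2π·l/λ = 2π × 0.0522 = 18.8°
tan(βl) = 0.34
Z_in = Z_0·(Z_L + jZ_0·tanβl)/(Z_0 + jZ_L·tanβl) = 54.8 − j3.97 Ω
Γ_s = (Z_in − Z_s)/(Z_in + Z_s) = (-20.2 − j3.97)/(130 − j3.97), |Γ_s| = 0.159
VSWR = (1 + |Γ_s|)/(1 − |Γ_s|)

VSWR ≈ 1.38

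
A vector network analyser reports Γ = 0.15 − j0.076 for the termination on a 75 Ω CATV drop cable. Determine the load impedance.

Z_L = Z_0·(1 + Γ)/(1 − Γ) = 75·(1.15 − j0.076)/(0.85 + j0.076)

Z_L ≈ 100 − j15.7 Ω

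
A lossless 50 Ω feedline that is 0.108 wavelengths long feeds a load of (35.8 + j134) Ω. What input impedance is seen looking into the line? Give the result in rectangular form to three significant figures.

βl = 2π × 0.108 = 38.9°
tan(βl) = tan(38.9°) = 0.806
Z_in = Z_0·(Z_L + jZ_0·tanβl)/(Z_0 + jZ_L·tanβl)
     = 50·(35.8 + j174)/(-58 + j28.9)

Z_in ≈ 35.1 − j133 Ω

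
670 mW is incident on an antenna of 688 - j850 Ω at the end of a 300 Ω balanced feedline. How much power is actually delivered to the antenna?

|Γ| = |(388 − j850)/(988 − j850)| = 0.717
|Γ|² = 0.514
P_refl = |Γ|²·P_inc = 344 mW, P_del = (1 − |Γ|²)·P_inc = 326 mW

P_delivered ≈ 326 mW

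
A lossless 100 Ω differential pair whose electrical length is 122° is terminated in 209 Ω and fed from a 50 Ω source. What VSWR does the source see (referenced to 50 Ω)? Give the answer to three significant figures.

tan(βl) = -1.6
Z_in = Z_0·(Z_L + jZ_0·tanβl)/(Z_0 + jZ_L·tanβl) = 61.1 + j44.2 Ω
Γ_s = (Z_in − Z_s)/(Z_in + Z_s) = (11.1 + j44.2)/(111 + j44.2), |Γ_s| = 0.381
VSWR = (1 + |Γ_s|)/(1 − |Γ_s|)

VSWR ≈ 2.23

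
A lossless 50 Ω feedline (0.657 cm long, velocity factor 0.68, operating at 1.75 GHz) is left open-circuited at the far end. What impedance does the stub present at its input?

Z_in ≈ −j135 Ω

λ = v/f = 0.68·c / 1.75 GHz = 0.117 m
βl = 2π·l/λ = 2π × 0.0564 = 20.3°
tan(βl) = 0.37
For an open-circuited stub, Z_in = −jZ_0·cot(βl) = −jZ_0/tan(βl)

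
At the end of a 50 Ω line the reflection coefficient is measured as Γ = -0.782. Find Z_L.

Z_L = Z_0·(1 + Γ)/(1 − Γ) = 50·(0.218)/(1.78)

Z_L ≈ 6.12 Ω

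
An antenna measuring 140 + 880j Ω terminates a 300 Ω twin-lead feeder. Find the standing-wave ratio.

Γ = (Z_L − Z_0)/(Z_L + Z_0) = (-160 + j880)/(440 + j880)
|Γ| = 894/984 = 0.909
VSWR = (1 + |Γ|)/(1 − |Γ|) = 1.91/0.0909

VSWR ≈ 21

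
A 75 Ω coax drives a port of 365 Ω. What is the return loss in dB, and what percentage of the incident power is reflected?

Γ = (365 − 75)/(365 + 75) = 0.659
RL = −20·log₁₀(0.659) = 3.62 dB
P_refl/P_inc = |Γ|² = 0.434

RL ≈ 3.62 dB; 43.4% of incident power reflected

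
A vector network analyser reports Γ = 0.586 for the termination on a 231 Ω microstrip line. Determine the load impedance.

Z_L = Z_0·(1 + Γ)/(1 − Γ) = 231·(1.59)/(0.414)

Z_L ≈ 885 Ω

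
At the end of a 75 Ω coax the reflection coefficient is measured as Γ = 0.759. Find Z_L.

Z_L = Z_0·(1 + Γ)/(1 − Γ) = 75·(1.76)/(0.241)

Z_L ≈ 547 Ω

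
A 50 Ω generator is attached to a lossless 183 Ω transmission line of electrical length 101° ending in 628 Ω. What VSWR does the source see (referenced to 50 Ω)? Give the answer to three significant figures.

VSWR ≈ 1.85

tan(βl) = -5.14
Z_in = Z_0·(Z_L + jZ_0·tanβl)/(Z_0 + jZ_L·tanβl) = 55.2 + j32.4 Ω
Γ_s = (Z_in − Z_s)/(Z_in + Z_s) = (5.16 + j32.4)/(105 + j32.4), |Γ_s| = 0.299
VSWR = (1 + |Γ_s|)/(1 − |Γ_s|)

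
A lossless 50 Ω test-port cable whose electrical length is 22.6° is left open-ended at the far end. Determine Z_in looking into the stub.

tan(βl) = 0.416
For an open-ended stub, Z_in = −jZ_0·cot(βl) = −jZ_0/tan(βl)

Z_in ≈ −j120 Ω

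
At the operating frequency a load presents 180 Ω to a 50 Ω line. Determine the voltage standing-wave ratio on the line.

For a purely resistive load, VSWR = R_L/Z_0 or Z_0/R_L (whichever > 1) = 180/50

VSWR ≈ 3.6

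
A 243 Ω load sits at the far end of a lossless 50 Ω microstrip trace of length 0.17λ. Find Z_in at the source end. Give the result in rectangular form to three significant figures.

βl = 2π × 0.17 = 61.2°
tan(βl) = tan(61.2°) = 1.82
Z_in = Z_0·(Z_L + jZ_0·tanβl)/(Z_0 + jZ_L·tanβl)
     = 50·(243 + j90.9)/(50 + j442)

Z_in ≈ 13.2 − j26 Ω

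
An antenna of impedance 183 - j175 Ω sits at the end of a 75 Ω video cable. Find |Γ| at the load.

Γ = (Z_L − Z_0)/(Z_L + Z_0) = (108 − j175)/(258 − j175)
|Γ| = 206/312

|Γ| ≈ 0.66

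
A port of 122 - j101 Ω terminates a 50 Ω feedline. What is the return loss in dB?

RL ≈ 4.13 dB

Γ = (72 − j101)/(172 − j101), |Γ| = 0.622
RL = −20·log₁₀|Γ| = −20·log₁₀(0.622)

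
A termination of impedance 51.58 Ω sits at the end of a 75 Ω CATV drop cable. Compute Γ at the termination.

Γ = (Z_L − Z_0)/(Z_L + Z_0) = (51.58 − 75)/(51.58 + 75) = -23.42/126.6

Γ = -0.185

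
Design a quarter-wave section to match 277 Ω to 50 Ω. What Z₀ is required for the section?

Z_qwt ≈ 118 Ω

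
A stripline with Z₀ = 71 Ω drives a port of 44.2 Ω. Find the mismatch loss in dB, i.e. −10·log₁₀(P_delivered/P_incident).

mismatch loss ≈ 0.242 dB

Γ = (44.2 − 71)/(44.2 + 71) = -0.233
|Γ|² = 0.0541, so P_del/P_inc = 1 − |Γ|² = 0.946
ML = −10·log₁₀(1 − |Γ|²)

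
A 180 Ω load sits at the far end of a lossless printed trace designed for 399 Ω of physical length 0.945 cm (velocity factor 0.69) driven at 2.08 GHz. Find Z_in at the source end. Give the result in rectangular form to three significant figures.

λ = v/f = 0.69·c / 2.08 GHz = 0.0995 m
βl = 2π·l/λ = 2π × 0.095 = 34.2°
tan(βl) = tan(34.2°) = 0.679
Z_in = Z_0·(Z_L + jZ_0·tanβl)/(Z_0 + jZ_L·tanβl)
     = 399·(180 + j271)/(399 + j122)

Z_in ≈ 240 + j197 Ω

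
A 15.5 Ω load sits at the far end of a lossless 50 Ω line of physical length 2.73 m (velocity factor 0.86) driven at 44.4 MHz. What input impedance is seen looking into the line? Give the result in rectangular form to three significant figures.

λ = v/f = 0.86·c / 44.4 MHz = 5.81 m
βl = 2π·l/λ = 2π × 0.47 = 169°
tan(βl) = tan(169°) = -0.192
Z_in = Z_0·(Z_L + jZ_0·tanβl)/(Z_0 + jZ_L·tanβl)
     = 50·(15.5 − j9.6)/(50 − j2.98)

Z_in ≈ 16 − j8.65 Ω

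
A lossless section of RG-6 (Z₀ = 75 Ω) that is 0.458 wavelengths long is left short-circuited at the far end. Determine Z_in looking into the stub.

βl = 2π × 0.458 = 165°
tan(βl) = -0.27
For a short-circuited stub, Z_in = jZ_0·tan(βl)

Z_in ≈ −j20.3 Ω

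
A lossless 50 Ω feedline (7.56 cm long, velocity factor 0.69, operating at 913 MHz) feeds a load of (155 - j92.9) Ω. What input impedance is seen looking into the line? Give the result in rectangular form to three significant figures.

Z_in ≈ 18.4 + j36.5 Ω

λ = v/f = 0.69·c / 913 MHz = 0.227 m
βl = 2π·l/λ = 2π × 0.333 = 120°
tan(βl) = tan(120°) = -1.73
Z_in = Z_0·(Z_L + jZ_0·tanβl)/(Z_0 + jZ_L·tanβl)
     = 50·(155 − j179)/(-111 − j268)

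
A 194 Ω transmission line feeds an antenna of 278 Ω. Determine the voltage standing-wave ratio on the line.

Γ = (278 − 194)/(278 + 194) = 0.178
VSWR = (1 + 0.178)/(1 − 0.178)

VSWR ≈ 1.43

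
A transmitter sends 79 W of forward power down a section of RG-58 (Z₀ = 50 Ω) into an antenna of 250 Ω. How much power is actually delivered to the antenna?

P_delivered ≈ 43.9 W

Γ = (250 − 50)/(250 + 50) = 0.667
|Γ|² = 0.444
P_refl = |Γ|²·P_inc = 35.1 W, P_del = (1 − |Γ|²)·P_inc = 43.9 W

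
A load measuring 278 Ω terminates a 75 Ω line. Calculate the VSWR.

VSWR ≈ 3.71

Γ = (278 − 75)/(278 + 75) = 0.575
VSWR = (1 + 0.575)/(1 − 0.575)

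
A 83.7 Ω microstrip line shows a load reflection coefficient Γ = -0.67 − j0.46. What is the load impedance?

Z_L ≈ 9.47 − j25.7 Ω

Z_L = Z_0·(1 + Γ)/(1 − Γ) = 83.7·(0.33 − j0.46)/(1.67 + j0.46)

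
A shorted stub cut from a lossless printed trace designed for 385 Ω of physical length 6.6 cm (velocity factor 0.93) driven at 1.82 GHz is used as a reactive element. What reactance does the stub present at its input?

X_in ≈ -180 Ω (capacitive)

λ = v/f = 0.93·c / 1.82 GHz = 0.153 m
βl = 2π·l/λ = 2π × 0.431 = 155°
tan(βl) = -0.466
For a shorted stub, Z_in = jZ_0·tan(βl)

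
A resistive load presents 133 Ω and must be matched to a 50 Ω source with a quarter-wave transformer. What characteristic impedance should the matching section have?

Z_qwt ≈ 81.5 Ω

Z_qwt = √(Z_0·R_L) = √(50 × 133) = √6650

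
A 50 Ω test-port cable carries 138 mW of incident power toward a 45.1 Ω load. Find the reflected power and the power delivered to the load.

Γ = (45.1 − 50)/(45.1 + 50) = -0.0515
|Γ|² = 0.00265
P_refl = |Γ|²·P_inc = 0.366 mW, P_del = (1 − |Γ|²)·P_inc = 138 mW

P_reflected ≈ 0.366 mW; P_delivered ≈ 138 mW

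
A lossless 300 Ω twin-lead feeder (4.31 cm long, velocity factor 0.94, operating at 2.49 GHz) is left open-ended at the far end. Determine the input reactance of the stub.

X_in ≈ 322 Ω (inductive)

λ = v/f = 0.94·c / 2.49 GHz = 0.113 m
βl = 2π·l/λ = 2π × 0.381 = 137°
tan(βl) = -0.932
For an open-ended stub, Z_in = −jZ_0·cot(βl) = −jZ_0/tan(βl)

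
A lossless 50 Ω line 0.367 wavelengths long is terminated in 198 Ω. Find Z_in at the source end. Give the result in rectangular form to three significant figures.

Z_in ≈ 21.8 + j40.2 Ω

βl = 2π × 0.367 = 132°
tan(βl) = tan(132°) = -1.11
Z_in = Z_0·(Z_L + jZ_0·tanβl)/(Z_0 + jZ_L·tanβl)
     = 50·(198 − j55.3)/(50 − j219)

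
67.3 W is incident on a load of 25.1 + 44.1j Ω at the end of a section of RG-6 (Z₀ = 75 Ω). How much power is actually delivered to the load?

|Γ| = |(-49.9 + j44.1)/(100.1 + j44.1)| = 0.609
|Γ|² = 0.371
P_refl = |Γ|²·P_inc = 24.9 W, P_del = (1 − |Γ|²)·P_inc = 42.4 W

P_delivered ≈ 42.4 W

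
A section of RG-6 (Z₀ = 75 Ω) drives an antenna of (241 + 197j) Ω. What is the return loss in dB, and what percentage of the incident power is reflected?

Γ = (166 + j197)/(316 + j197), |Γ| = 0.692
RL = −20·log₁₀(0.692) = 3.2 dB
P_refl/P_inc = |Γ|² = 0.479

RL ≈ 3.2 dB; 47.9% of incident power reflected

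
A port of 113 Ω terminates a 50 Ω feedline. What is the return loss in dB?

Γ = (113 − 50)/(113 + 50) = 0.387
RL = −20·log₁₀|Γ| = −20·log₁₀(0.387)

RL ≈ 8.26 dB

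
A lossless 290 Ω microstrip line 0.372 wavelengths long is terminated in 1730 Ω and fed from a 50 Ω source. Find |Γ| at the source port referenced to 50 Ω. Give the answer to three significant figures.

βl = 2π × 0.372 = 134°
tan(βl) = -1.04
Z_in = Z_0·(Z_L + jZ_0·tanβl)/(Z_0 + jZ_L·tanβl) = 91.3 + j265 Ω
Γ_s = (Z_in − Z_s)/(Z_in + Z_s) = (41.3 + j265)/(141 + j265), |Γ_s| = 0.893

|Γ| ≈ 0.893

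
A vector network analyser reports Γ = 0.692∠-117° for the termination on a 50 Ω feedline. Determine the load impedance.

Z_L ≈ 12.4 − j29.3 Ω

Z_L = Z_0·(1 + Γ)/(1 − Γ) = 50·(0.686 − j0.617)/(1.31 + j0.617)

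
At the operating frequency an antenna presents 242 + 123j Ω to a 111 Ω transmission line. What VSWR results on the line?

Γ = (Z_L − Z_0)/(Z_L + Z_0) = (131 + j123)/(353 + j123)
|Γ| = 180/374 = 0.481
VSWR = (1 + |Γ|)/(1 − |Γ|) = 1.48/0.519

VSWR ≈ 2.85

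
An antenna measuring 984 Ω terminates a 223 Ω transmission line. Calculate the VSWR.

Γ = (984 − 223)/(984 + 223) = 0.63
VSWR = (1 + 0.63)/(1 − 0.63)

VSWR ≈ 4.41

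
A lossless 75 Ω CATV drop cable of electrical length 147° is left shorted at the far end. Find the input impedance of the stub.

tan(βl) = -0.649
For a shorted stub, Z_in = jZ_0·tan(βl)

Z_in ≈ −j48.7 Ω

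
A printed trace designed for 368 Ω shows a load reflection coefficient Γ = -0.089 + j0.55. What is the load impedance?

Z_L ≈ 170 + j272 Ω

Z_L = Z_0·(1 + Γ)/(1 − Γ) = 368·(0.911 + j0.55)/(1.09 − j0.55)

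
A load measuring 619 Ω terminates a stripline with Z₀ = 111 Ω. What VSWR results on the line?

For a purely resistive load, VSWR = R_L/Z_0 or Z_0/R_L (whichever > 1) = 619/111

VSWR ≈ 5.58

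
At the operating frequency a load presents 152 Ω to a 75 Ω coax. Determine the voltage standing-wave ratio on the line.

VSWR ≈ 2.03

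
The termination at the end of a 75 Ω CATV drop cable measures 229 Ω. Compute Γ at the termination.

Γ = (Z_L − Z_0)/(Z_L + Z_0) = (229 − 75)/(229 + 75) = 154/304

Γ = 0.507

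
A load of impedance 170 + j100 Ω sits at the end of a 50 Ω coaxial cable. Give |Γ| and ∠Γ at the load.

Γ = (Z_L − Z_0)/(Z_L + Z_0) = (120 + j100)/(220 + j100)
|Γ| = 156/242 = 0.646

Γ ≈ 0.646 ∠ 15.4°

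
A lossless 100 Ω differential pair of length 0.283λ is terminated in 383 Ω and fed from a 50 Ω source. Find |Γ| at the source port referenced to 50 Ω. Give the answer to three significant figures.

βl = 2π × 0.283 = 102°
tan(βl) = -4.75
Z_in = Z_0·(Z_L + jZ_0·tanβl)/(Z_0 + jZ_L·tanβl) = 27.2 + j19.5 Ω
Γ_s = (Z_in − Z_s)/(Z_in + Z_s) = (-22.8 + j19.5)/(77.2 + j19.5), |Γ_s| = 0.377

|Γ| ≈ 0.377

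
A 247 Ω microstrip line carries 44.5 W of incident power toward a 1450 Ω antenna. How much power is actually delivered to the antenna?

P_delivered ≈ 22.1 W

Γ = (1450 − 247)/(1450 + 247) = 0.709
|Γ|² = 0.503
P_refl = |Γ|²·P_inc = 22.4 W, P_del = (1 − |Γ|²)·P_inc = 22.1 W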